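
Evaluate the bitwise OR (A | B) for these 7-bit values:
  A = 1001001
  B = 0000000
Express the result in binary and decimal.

Apply | to each column (1 where either bit is 1):
  1001001
| 0000000
---------
  1001001

Answer: 1001001 (73)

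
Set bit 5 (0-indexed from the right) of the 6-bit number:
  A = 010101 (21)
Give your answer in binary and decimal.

Mask = 1 << 5 = 100000
Bit 5 of A is 0, so OR-ing with the mask flips it to 1.
  010101
| 100000
--------
  110101

Answer: 110101 (53)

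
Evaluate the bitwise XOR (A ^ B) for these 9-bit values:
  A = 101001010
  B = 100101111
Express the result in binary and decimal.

Apply ^ to each column (1 where bits differ):
  101001010
^ 100101111
-----------
  001100101

Answer: 001100101 (101)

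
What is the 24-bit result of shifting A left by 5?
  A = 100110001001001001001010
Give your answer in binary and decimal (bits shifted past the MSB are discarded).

Shift left by 5: drop the top 5 bit(s), append 5 zero(s) on the right.
  100110001001001001001010  ->  discard [10011], keep [0001001001001001010], append 00000
= 000100100100100101000000

Answer: 000100100100100101000000 (1198400)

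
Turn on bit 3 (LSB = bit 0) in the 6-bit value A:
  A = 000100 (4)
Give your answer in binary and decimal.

Mask = 1 << 3 = 001000
Bit 3 of A is 0, so OR-ing with the mask flips it to 1.
  000100
| 001000
--------
  001100

Answer: 001100 (12)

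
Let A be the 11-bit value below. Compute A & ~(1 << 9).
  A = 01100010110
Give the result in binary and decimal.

Mask = ~(1 << 9) = 10111111111
Bit 9 of A is 1, so AND-ing with the mask clears it to 0.
  01100010110
& 10111111111
-------------
  00100010110

Answer: 00100010110 (278)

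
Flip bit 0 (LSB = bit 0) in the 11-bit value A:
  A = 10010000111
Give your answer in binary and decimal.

Mask = 1 << 0 = 00000000001
Bit 0 of A is 1; XOR with the mask flips it to 0.
  10010000111
^ 00000000001
-------------
  10010000110

Answer: 10010000110 (1158)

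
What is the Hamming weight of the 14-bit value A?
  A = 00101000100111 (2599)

00101000100111
1-bits at positions (from bit 0 = LSB): 0, 1, 2, 5, 9, 11
Count = 6

Answer: 6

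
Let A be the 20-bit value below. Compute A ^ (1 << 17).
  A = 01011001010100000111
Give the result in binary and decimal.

Mask = 1 << 17 = 00100000000000000000
Bit 17 of A is 0; XOR with the mask flips it to 1.
  01011001010100000111
^ 00100000000000000000
----------------------
  01111001010100000111

Answer: 01111001010100000111 (496903)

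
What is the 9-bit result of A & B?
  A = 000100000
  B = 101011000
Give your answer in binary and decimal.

Apply & to each column (1 only where both bits are 1):
  000100000
& 101011000
-----------
  000000000

Answer: 000000000 (0)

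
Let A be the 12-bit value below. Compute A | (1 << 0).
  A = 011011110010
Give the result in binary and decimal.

Mask = 1 << 0 = 000000000001
Bit 0 of A is 0, so OR-ing with the mask flips it to 1.
  011011110010
| 000000000001
--------------
  011011110011

Answer: 011011110011 (1779)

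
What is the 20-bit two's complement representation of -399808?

1. Binary of +399808:  01100001100111000000
2. Invert bits:     10011110011000111111
3. Add 1:           10011110011001000000

Answer: 10011110011001000000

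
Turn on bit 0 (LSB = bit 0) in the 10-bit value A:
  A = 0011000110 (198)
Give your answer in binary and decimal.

Mask = 1 << 0 = 0000000001
Bit 0 of A is 0, so OR-ing with the mask flips it to 1.
  0011000110
| 0000000001
------------
  0011000111

Answer: 0011000111 (199)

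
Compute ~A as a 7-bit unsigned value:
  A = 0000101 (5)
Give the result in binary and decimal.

Flip each bit (0->1, 1->0):
  0000101
  1111010

Answer: 1111010 (122)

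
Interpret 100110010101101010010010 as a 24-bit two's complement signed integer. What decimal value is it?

MSB is 1, so the value is negative. Find the magnitude:
1. Invert bits:  011001101010010101101101
2. Add 1:        011001101010010101101110  = 6727022
3. Apply sign:   -6727022

Answer: -6727022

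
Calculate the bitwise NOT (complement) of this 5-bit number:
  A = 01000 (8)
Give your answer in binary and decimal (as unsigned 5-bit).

Flip each bit (0->1, 1->0):
  01000
  10111

Answer: 10111 (23)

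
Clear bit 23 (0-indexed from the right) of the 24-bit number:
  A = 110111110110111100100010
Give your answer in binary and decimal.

Mask = ~(1 << 23) = 011111111111111111111111
Bit 23 of A is 1, so AND-ing with the mask clears it to 0.
  110111110110111100100010
& 011111111111111111111111
--------------------------
  010111110110111100100010

Answer: 010111110110111100100010 (6254370)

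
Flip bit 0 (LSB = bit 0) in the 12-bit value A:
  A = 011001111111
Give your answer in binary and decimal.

Mask = 1 << 0 = 000000000001
Bit 0 of A is 1; XOR with the mask flips it to 0.
  011001111111
^ 000000000001
--------------
  011001111110

Answer: 011001111110 (1662)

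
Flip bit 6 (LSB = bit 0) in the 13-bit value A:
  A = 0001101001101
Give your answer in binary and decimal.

Mask = 1 << 6 = 0000001000000
Bit 6 of A is 1; XOR with the mask flips it to 0.
  0001101001101
^ 0000001000000
---------------
  0001100001101

Answer: 0001100001101 (781)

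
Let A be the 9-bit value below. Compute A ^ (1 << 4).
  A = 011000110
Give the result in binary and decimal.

Mask = 1 << 4 = 000010000
Bit 4 of A is 0; XOR with the mask flips it to 1.
  011000110
^ 000010000
-----------
  011010110

Answer: 011010110 (214)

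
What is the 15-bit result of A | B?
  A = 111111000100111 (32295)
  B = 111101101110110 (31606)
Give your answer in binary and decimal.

Apply | to each column (1 where either bit is 1):
  111111000100111
| 111101101110110
-----------------
  111111101110111

Answer: 111111101110111 (32631)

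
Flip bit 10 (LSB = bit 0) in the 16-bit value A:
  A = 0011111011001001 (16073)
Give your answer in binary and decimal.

Mask = 1 << 10 = 0000010000000000
Bit 10 of A is 1; XOR with the mask flips it to 0.
  0011111011001001
^ 0000010000000000
------------------
  0011101011001001

Answer: 0011101011001001 (15049)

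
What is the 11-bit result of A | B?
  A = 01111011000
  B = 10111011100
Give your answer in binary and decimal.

Apply | to each column (1 where either bit is 1):
  01111011000
| 10111011100
-------------
  11111011100

Answer: 11111011100 (2012)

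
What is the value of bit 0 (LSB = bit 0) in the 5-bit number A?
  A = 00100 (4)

Bit 0 is the 1st from the right.
  00100
      ^
That bit is 0.

Answer: 0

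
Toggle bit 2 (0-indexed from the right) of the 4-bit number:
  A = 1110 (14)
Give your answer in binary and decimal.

Mask = 1 << 2 = 0100
Bit 2 of A is 1; XOR with the mask flips it to 0.
  1110
^ 0100
------
  1010

Answer: 1010 (10)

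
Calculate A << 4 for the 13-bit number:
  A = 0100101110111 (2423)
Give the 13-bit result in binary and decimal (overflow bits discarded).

Shift left by 4: drop the top 4 bit(s), append 4 zero(s) on the right.
  0100101110111  ->  discard [0100], keep [101110111], append 0000
= 1011101110000

Answer: 1011101110000 (6000)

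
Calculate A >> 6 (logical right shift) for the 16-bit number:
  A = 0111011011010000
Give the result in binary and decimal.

Logical shift right by 6: drop the bottom 6 bit(s), prepend 6 zero(s) on the left.
  0111011011010000  ->  keep [0111011011], discard [010000], prepend 000000
= 0000000111011011

Answer: 0000000111011011 (475)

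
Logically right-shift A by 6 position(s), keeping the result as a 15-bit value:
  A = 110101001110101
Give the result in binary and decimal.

Logical shift right by 6: drop the bottom 6 bit(s), prepend 6 zero(s) on the left.
  110101001110101  ->  keep [110101001], discard [110101], prepend 000000
= 000000110101001

Answer: 000000110101001 (425)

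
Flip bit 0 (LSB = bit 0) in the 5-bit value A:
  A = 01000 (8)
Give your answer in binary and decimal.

Mask = 1 << 0 = 00001
Bit 0 of A is 0; XOR with the mask flips it to 1.
  01000
^ 00001
-------
  01001

Answer: 01001 (9)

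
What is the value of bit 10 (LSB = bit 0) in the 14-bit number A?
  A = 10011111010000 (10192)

Bit 10 is the 11th from the right.
  10011111010000
     ^
That bit is 1.

Answer: 1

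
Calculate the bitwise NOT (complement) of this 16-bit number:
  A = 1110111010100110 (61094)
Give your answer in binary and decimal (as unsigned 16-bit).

Flip each bit (0->1, 1->0):
  1110111010100110
  0001000101011001

Answer: 0001000101011001 (4441)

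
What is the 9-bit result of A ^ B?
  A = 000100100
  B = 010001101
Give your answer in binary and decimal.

Apply ^ to each column (1 where bits differ):
  000100100
^ 010001101
-----------
  010101001

Answer: 010101001 (169)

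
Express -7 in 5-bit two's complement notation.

1. Binary of +7:  00111
2. Invert bits:     11000
3. Add 1:           11001

Answer: 11001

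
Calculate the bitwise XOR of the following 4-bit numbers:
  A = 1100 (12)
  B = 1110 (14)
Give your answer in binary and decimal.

Apply ^ to each column (1 where bits differ):
  1100
^ 1110
------
  0010

Answer: 0010 (2)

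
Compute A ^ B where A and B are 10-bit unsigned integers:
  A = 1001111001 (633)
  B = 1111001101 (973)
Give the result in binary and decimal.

Apply ^ to each column (1 where bits differ):
  1001111001
^ 1111001101
------------
  0110110100

Answer: 0110110100 (436)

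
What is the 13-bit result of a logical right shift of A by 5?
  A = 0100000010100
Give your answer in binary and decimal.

Logical shift right by 5: drop the bottom 5 bit(s), prepend 5 zero(s) on the left.
  0100000010100  ->  keep [01000000], discard [10100], prepend 00000
= 0000001000000

Answer: 0000001000000 (64)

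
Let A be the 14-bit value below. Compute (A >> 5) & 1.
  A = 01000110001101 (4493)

Bit 5 is the 6th from the right.
  01000110001101
          ^
That bit is 0.

Answer: 0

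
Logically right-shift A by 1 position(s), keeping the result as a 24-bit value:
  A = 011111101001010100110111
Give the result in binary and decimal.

Logical shift right by 1: drop the bottom 1 bit(s), prepend 1 zero(s) on the left.
  011111101001010100110111  ->  keep [01111110100101010011011], discard [1], prepend 0
= 001111110100101010011011

Answer: 001111110100101010011011 (4147867)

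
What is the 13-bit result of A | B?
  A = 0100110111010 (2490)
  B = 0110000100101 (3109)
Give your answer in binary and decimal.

Apply | to each column (1 where either bit is 1):
  0100110111010
| 0110000100101
---------------
  0110110111111

Answer: 0110110111111 (3519)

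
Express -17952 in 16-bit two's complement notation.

1. Binary of +17952:  0100011000100000
2. Invert bits:     1011100111011111
3. Add 1:           1011100111100000

Answer: 1011100111100000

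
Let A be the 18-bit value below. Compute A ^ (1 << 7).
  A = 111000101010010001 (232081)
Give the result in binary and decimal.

Mask = 1 << 7 = 000000000010000000
Bit 7 of A is 1; XOR with the mask flips it to 0.
  111000101010010001
^ 000000000010000000
--------------------
  111000101000010001

Answer: 111000101000010001 (231953)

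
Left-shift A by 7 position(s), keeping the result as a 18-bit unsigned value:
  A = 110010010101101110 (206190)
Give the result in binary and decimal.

Shift left by 7: drop the top 7 bit(s), append 7 zero(s) on the right.
  110010010101101110  ->  discard [1100100], keep [10101101110], append 0000000
= 101011011100000000

Answer: 101011011100000000 (177920)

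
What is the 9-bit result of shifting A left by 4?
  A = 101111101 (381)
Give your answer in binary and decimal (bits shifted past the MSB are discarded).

Shift left by 4: drop the top 4 bit(s), append 4 zero(s) on the right.
  101111101  ->  discard [1011], keep [11101], append 0000
= 111010000

Answer: 111010000 (464)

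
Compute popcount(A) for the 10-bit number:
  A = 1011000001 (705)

1011000001
1-bits at positions (from bit 0 = LSB): 0, 6, 7, 9
Count = 4

Answer: 4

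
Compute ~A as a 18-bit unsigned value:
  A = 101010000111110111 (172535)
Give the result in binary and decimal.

Flip each bit (0->1, 1->0):
  101010000111110111
  010101111000001000

Answer: 010101111000001000 (89608)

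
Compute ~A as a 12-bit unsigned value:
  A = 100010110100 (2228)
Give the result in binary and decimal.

Flip each bit (0->1, 1->0):
  100010110100
  011101001011

Answer: 011101001011 (1867)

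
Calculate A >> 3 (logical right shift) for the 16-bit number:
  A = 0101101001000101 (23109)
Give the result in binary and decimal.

Logical shift right by 3: drop the bottom 3 bit(s), prepend 3 zero(s) on the left.
  0101101001000101  ->  keep [0101101001000], discard [101], prepend 000
= 0000101101001000

Answer: 0000101101001000 (2888)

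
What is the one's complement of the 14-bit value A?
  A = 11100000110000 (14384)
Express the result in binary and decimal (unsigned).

Flip each bit (0->1, 1->0):
  11100000110000
  00011111001111

Answer: 00011111001111 (1999)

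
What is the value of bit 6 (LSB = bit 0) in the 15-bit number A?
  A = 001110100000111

Bit 6 is the 7th from the right.
  001110100000111
          ^
That bit is 0.

Answer: 0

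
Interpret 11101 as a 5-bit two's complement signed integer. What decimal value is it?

MSB is 1, so the value is negative. Find the magnitude:
1. Invert bits:  00010
2. Add 1:        00011  = 3
3. Apply sign:   -3

Answer: -3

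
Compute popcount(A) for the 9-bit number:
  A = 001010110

001010110
1-bits at positions (from bit 0 = LSB): 1, 2, 4, 6
Count = 4

Answer: 4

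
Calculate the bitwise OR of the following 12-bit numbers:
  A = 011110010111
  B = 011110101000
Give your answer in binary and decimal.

Apply | to each column (1 where either bit is 1):
  011110010111
| 011110101000
--------------
  011110111111

Answer: 011110111111 (1983)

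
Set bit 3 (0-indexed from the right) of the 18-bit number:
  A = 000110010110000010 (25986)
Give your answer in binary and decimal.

Mask = 1 << 3 = 000000000000001000
Bit 3 of A is 0, so OR-ing with the mask flips it to 1.
  000110010110000010
| 000000000000001000
--------------------
  000110010110001010

Answer: 000110010110001010 (25994)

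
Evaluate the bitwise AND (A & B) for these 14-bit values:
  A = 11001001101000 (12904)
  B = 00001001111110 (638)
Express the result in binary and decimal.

Apply & to each column (1 only where both bits are 1):
  11001001101000
& 00001001111110
----------------
  00001001101000

Answer: 00001001101000 (616)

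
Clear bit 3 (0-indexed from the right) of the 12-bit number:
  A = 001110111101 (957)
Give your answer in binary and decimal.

Mask = ~(1 << 3) = 111111110111
Bit 3 of A is 1, so AND-ing with the mask clears it to 0.
  001110111101
& 111111110111
--------------
  001110110101

Answer: 001110110101 (949)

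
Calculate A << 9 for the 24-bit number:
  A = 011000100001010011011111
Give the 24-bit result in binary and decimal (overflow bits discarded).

Shift left by 9: drop the top 9 bit(s), append 9 zero(s) on the right.
  011000100001010011011111  ->  discard [011000100], keep [001010011011111], append 000000000
= 001010011011111000000000

Answer: 001010011011111000000000 (2735616)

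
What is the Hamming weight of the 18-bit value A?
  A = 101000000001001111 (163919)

101000000001001111
1-bits at positions (from bit 0 = LSB): 0, 1, 2, 3, 6, 15, 17
Count = 7

Answer: 7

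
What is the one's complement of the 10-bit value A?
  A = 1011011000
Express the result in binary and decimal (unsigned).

Flip each bit (0->1, 1->0):
  1011011000
  0100100111

Answer: 0100100111 (295)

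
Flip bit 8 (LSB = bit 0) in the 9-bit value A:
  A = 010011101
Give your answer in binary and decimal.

Mask = 1 << 8 = 100000000
Bit 8 of A is 0; XOR with the mask flips it to 1.
  010011101
^ 100000000
-----------
  110011101

Answer: 110011101 (413)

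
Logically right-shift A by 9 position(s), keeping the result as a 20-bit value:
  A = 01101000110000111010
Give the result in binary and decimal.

Logical shift right by 9: drop the bottom 9 bit(s), prepend 9 zero(s) on the left.
  01101000110000111010  ->  keep [01101000110], discard [000111010], prepend 000000000
= 00000000001101000110

Answer: 00000000001101000110 (838)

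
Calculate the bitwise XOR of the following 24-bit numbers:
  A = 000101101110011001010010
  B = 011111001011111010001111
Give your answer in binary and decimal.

Apply ^ to each column (1 where bits differ):
  000101101110011001010010
^ 011111001011111010001111
--------------------------
  011010100101100011011101

Answer: 011010100101100011011101 (6969565)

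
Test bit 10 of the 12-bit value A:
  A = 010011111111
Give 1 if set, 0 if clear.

Bit 10 is the 11th from the right.
  010011111111
   ^
That bit is 1.

Answer: 1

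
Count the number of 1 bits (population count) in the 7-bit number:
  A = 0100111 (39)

0100111
1-bits at positions (from bit 0 = LSB): 0, 1, 2, 5
Count = 4

Answer: 4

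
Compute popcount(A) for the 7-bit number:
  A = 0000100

0000100
1-bits at positions (from bit 0 = LSB): 2
Count = 1

Answer: 1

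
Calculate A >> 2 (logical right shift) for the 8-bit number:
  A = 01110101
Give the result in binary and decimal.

Logical shift right by 2: drop the bottom 2 bit(s), prepend 2 zero(s) on the left.
  01110101  ->  keep [011101], discard [01], prepend 00
= 00011101

Answer: 00011101 (29)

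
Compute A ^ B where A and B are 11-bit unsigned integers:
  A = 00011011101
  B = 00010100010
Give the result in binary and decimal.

Apply ^ to each column (1 where bits differ):
  00011011101
^ 00010100010
-------------
  00001111111

Answer: 00001111111 (127)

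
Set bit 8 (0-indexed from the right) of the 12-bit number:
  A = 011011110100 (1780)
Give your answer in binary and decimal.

Mask = 1 << 8 = 000100000000
Bit 8 of A is 0, so OR-ing with the mask flips it to 1.
  011011110100
| 000100000000
--------------
  011111110100

Answer: 011111110100 (2036)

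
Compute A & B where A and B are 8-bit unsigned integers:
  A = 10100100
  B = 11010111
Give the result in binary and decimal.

Apply & to each column (1 only where both bits are 1):
  10100100
& 11010111
----------
  10000100

Answer: 10000100 (132)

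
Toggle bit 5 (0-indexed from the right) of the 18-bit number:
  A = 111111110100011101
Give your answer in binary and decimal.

Mask = 1 << 5 = 000000000000100000
Bit 5 of A is 0; XOR with the mask flips it to 1.
  111111110100011101
^ 000000000000100000
--------------------
  111111110100111101

Answer: 111111110100111101 (261437)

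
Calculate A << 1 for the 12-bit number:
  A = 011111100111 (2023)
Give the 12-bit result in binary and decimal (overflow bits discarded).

Shift left by 1: drop the top 1 bit(s), append 1 zero(s) on the right.
  011111100111  ->  discard [0], keep [11111100111], append 0
= 111111001110

Answer: 111111001110 (4046)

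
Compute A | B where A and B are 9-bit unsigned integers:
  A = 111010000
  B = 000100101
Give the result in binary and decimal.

Apply | to each column (1 where either bit is 1):
  111010000
| 000100101
-----------
  111110101

Answer: 111110101 (501)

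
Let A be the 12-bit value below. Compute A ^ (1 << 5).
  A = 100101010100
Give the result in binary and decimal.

Mask = 1 << 5 = 000000100000
Bit 5 of A is 0; XOR with the mask flips it to 1.
  100101010100
^ 000000100000
--------------
  100101110100

Answer: 100101110100 (2420)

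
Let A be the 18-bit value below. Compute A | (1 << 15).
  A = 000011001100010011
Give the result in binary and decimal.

Mask = 1 << 15 = 001000000000000000
Bit 15 of A is 0, so OR-ing with the mask flips it to 1.
  000011001100010011
| 001000000000000000
--------------------
  001011001100010011

Answer: 001011001100010011 (45843)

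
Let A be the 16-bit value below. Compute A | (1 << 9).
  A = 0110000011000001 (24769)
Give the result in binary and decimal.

Mask = 1 << 9 = 0000001000000000
Bit 9 of A is 0, so OR-ing with the mask flips it to 1.
  0110000011000001
| 0000001000000000
------------------
  0110001011000001

Answer: 0110001011000001 (25281)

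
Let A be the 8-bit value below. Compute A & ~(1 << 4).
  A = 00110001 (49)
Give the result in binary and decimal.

Mask = ~(1 << 4) = 11101111
Bit 4 of A is 1, so AND-ing with the mask clears it to 0.
  00110001
& 11101111
----------
  00100001

Answer: 00100001 (33)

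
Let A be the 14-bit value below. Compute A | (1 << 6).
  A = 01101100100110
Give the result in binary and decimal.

Mask = 1 << 6 = 00000001000000
Bit 6 of A is 0, so OR-ing with the mask flips it to 1.
  01101100100110
| 00000001000000
----------------
  01101101100110

Answer: 01101101100110 (7014)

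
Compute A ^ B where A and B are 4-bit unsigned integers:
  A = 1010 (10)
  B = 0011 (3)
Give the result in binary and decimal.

Apply ^ to each column (1 where bits differ):
  1010
^ 0011
------
  1001

Answer: 1001 (9)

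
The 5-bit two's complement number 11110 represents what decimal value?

MSB is 1, so the value is negative. Find the magnitude:
1. Invert bits:  00001
2. Add 1:        00010  = 2
3. Apply sign:   -2

Answer: -2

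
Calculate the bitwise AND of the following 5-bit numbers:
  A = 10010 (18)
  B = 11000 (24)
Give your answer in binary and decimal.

Apply & to each column (1 only where both bits are 1):
  10010
& 11000
-------
  10000

Answer: 10000 (16)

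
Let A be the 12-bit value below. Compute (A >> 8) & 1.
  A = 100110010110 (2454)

Bit 8 is the 9th from the right.
  100110010110
     ^
That bit is 1.

Answer: 1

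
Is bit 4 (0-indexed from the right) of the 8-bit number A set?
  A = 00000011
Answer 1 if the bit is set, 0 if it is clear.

Bit 4 is the 5th from the right.
  00000011
     ^
That bit is 0.

Answer: 0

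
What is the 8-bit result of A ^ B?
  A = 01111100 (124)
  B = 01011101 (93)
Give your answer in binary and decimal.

Apply ^ to each column (1 where bits differ):
  01111100
^ 01011101
----------
  00100001

Answer: 00100001 (33)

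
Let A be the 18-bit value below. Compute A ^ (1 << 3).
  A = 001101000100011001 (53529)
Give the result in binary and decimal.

Mask = 1 << 3 = 000000000000001000
Bit 3 of A is 1; XOR with the mask flips it to 0.
  001101000100011001
^ 000000000000001000
--------------------
  001101000100010001

Answer: 001101000100010001 (53521)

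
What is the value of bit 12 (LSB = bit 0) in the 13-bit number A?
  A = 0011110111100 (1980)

Bit 12 is the 13th from the right.
  0011110111100
  ^
That bit is 0.

Answer: 0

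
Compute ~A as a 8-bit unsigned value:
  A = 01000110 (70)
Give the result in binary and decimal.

Flip each bit (0->1, 1->0):
  01000110
  10111001

Answer: 10111001 (185)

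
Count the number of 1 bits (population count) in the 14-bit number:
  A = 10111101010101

10111101010101
1-bits at positions (from bit 0 = LSB): 0, 2, 4, 6, 8, 9, 10, 11, 13
Count = 9

Answer: 9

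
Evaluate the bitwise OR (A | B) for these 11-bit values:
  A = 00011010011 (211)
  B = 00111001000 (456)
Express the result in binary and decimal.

Apply | to each column (1 where either bit is 1):
  00011010011
| 00111001000
-------------
  00111011011

Answer: 00111011011 (475)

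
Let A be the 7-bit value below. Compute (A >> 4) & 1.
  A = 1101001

Bit 4 is the 5th from the right.
  1101001
    ^
That bit is 0.

Answer: 0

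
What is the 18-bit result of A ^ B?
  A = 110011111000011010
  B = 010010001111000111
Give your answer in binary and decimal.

Apply ^ to each column (1 where bits differ):
  110011111000011010
^ 010010001111000111
--------------------
  100001110111011101

Answer: 100001110111011101 (138717)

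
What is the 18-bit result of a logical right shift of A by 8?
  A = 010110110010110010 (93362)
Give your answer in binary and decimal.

Logical shift right by 8: drop the bottom 8 bit(s), prepend 8 zero(s) on the left.
  010110110010110010  ->  keep [0101101100], discard [10110010], prepend 00000000
= 000000000101101100

Answer: 000000000101101100 (364)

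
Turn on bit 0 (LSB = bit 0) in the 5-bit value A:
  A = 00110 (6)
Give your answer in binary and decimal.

Mask = 1 << 0 = 00001
Bit 0 of A is 0, so OR-ing with the mask flips it to 1.
  00110
| 00001
-------
  00111

Answer: 00111 (7)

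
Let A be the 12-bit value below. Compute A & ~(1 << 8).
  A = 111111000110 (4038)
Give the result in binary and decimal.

Mask = ~(1 << 8) = 111011111111
Bit 8 of A is 1, so AND-ing with the mask clears it to 0.
  111111000110
& 111011111111
--------------
  111011000110

Answer: 111011000110 (3782)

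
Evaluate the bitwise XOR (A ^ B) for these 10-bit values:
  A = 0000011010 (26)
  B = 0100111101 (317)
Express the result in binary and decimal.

Apply ^ to each column (1 where bits differ):
  0000011010
^ 0100111101
------------
  0100100111

Answer: 0100100111 (295)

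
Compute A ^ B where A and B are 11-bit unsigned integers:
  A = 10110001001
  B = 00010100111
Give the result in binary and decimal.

Apply ^ to each column (1 where bits differ):
  10110001001
^ 00010100111
-------------
  10100101110

Answer: 10100101110 (1326)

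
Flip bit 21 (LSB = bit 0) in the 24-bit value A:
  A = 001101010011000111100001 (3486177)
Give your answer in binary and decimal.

Mask = 1 << 21 = 001000000000000000000000
Bit 21 of A is 1; XOR with the mask flips it to 0.
  001101010011000111100001
^ 001000000000000000000000
--------------------------
  000101010011000111100001

Answer: 000101010011000111100001 (1389025)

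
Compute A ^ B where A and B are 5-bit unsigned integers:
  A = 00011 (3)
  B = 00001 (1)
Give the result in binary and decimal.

Apply ^ to each column (1 where bits differ):
  00011
^ 00001
-------
  00010

Answer: 00010 (2)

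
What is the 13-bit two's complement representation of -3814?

1. Binary of +3814:  0111011100110
2. Invert bits:     1000100011001
3. Add 1:           1000100011010

Answer: 1000100011010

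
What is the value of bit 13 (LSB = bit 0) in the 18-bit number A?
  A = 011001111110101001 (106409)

Bit 13 is the 14th from the right.
  011001111110101001
      ^
That bit is 0.

Answer: 0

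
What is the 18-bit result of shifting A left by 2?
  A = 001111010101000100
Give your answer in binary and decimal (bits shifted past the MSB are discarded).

Shift left by 2: drop the top 2 bit(s), append 2 zero(s) on the right.
  001111010101000100  ->  discard [00], keep [1111010101000100], append 00
= 111101010100010000

Answer: 111101010100010000 (251152)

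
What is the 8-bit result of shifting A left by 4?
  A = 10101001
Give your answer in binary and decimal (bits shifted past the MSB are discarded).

Shift left by 4: drop the top 4 bit(s), append 4 zero(s) on the right.
  10101001  ->  discard [1010], keep [1001], append 0000
= 10010000

Answer: 10010000 (144)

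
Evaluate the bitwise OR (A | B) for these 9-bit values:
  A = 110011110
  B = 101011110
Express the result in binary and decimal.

Apply | to each column (1 where either bit is 1):
  110011110
| 101011110
-----------
  111011110

Answer: 111011110 (478)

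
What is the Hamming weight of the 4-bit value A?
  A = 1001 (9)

1001
1-bits at positions (from bit 0 = LSB): 0, 3
Count = 2

Answer: 2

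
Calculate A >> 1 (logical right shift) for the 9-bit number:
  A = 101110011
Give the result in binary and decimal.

Logical shift right by 1: drop the bottom 1 bit(s), prepend 1 zero(s) on the left.
  101110011  ->  keep [10111001], discard [1], prepend 0
= 010111001

Answer: 010111001 (185)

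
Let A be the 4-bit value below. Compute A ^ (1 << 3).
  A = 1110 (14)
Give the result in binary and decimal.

Mask = 1 << 3 = 1000
Bit 3 of A is 1; XOR with the mask flips it to 0.
  1110
^ 1000
------
  0110

Answer: 0110 (6)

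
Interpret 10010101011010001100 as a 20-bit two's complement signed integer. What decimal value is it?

MSB is 1, so the value is negative. Find the magnitude:
1. Invert bits:  01101010100101110011
2. Add 1:        01101010100101110100  = 436596
3. Apply sign:   -436596

Answer: -436596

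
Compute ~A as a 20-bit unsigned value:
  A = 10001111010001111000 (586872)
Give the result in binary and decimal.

Flip each bit (0->1, 1->0):
  10001111010001111000
  01110000101110000111

Answer: 01110000101110000111 (461703)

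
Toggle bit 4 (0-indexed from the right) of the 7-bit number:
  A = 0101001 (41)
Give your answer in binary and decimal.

Mask = 1 << 4 = 0010000
Bit 4 of A is 0; XOR with the mask flips it to 1.
  0101001
^ 0010000
---------
  0111001

Answer: 0111001 (57)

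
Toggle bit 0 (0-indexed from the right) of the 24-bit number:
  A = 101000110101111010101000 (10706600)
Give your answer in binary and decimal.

Mask = 1 << 0 = 000000000000000000000001
Bit 0 of A is 0; XOR with the mask flips it to 1.
  101000110101111010101000
^ 000000000000000000000001
--------------------------
  101000110101111010101001

Answer: 101000110101111010101001 (10706601)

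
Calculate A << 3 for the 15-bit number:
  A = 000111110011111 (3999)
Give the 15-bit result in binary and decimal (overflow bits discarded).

Shift left by 3: drop the top 3 bit(s), append 3 zero(s) on the right.
  000111110011111  ->  discard [000], keep [111110011111], append 000
= 111110011111000

Answer: 111110011111000 (31992)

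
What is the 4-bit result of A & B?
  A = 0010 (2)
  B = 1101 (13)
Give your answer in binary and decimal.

Apply & to each column (1 only where both bits are 1):
  0010
& 1101
------
  0000

Answer: 0000 (0)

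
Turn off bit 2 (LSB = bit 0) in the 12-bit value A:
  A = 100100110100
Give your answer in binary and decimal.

Mask = ~(1 << 2) = 111111111011
Bit 2 of A is 1, so AND-ing with the mask clears it to 0.
  100100110100
& 111111111011
--------------
  100100110000

Answer: 100100110000 (2352)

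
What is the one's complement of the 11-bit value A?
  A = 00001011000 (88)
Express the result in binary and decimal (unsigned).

Flip each bit (0->1, 1->0):
  00001011000
  11110100111

Answer: 11110100111 (1959)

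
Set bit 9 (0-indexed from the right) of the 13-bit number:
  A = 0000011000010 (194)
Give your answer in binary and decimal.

Mask = 1 << 9 = 0001000000000
Bit 9 of A is 0, so OR-ing with the mask flips it to 1.
  0000011000010
| 0001000000000
---------------
  0001011000010

Answer: 0001011000010 (706)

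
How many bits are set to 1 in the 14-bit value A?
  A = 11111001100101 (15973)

11111001100101
1-bits at positions (from bit 0 = LSB): 0, 2, 5, 6, 9, 10, 11, 12, 13
Count = 9

Answer: 9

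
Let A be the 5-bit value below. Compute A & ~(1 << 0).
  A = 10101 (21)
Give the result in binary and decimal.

Mask = ~(1 << 0) = 11110
Bit 0 of A is 1, so AND-ing with the mask clears it to 0.
  10101
& 11110
-------
  10100

Answer: 10100 (20)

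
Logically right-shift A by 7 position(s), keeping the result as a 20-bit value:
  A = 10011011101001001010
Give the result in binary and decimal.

Logical shift right by 7: drop the bottom 7 bit(s), prepend 7 zero(s) on the left.
  10011011101001001010  ->  keep [1001101110100], discard [1001010], prepend 0000000
= 00000001001101110100

Answer: 00000001001101110100 (4980)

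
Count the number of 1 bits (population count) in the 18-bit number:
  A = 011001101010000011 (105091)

011001101010000011
1-bits at positions (from bit 0 = LSB): 0, 1, 7, 9, 11, 12, 15, 16
Count = 8

Answer: 8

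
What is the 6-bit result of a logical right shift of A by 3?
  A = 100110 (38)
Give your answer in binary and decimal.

Logical shift right by 3: drop the bottom 3 bit(s), prepend 3 zero(s) on the left.
  100110  ->  keep [100], discard [110], prepend 000
= 000100

Answer: 000100 (4)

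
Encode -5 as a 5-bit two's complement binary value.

1. Binary of +5:  00101
2. Invert bits:     11010
3. Add 1:           11011

Answer: 11011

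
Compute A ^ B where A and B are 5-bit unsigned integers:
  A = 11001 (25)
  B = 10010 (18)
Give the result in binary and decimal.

Apply ^ to each column (1 where bits differ):
  11001
^ 10010
-------
  01011

Answer: 01011 (11)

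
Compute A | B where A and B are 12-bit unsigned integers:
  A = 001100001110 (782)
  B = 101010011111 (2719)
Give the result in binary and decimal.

Apply | to each column (1 where either bit is 1):
  001100001110
| 101010011111
--------------
  101110011111

Answer: 101110011111 (2975)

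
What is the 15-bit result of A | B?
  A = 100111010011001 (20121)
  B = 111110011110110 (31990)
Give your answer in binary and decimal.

Apply | to each column (1 where either bit is 1):
  100111010011001
| 111110011110110
-----------------
  111111011111111

Answer: 111111011111111 (32511)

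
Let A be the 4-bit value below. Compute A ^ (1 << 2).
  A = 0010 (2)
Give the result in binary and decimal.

Mask = 1 << 2 = 0100
Bit 2 of A is 0; XOR with the mask flips it to 1.
  0010
^ 0100
------
  0110

Answer: 0110 (6)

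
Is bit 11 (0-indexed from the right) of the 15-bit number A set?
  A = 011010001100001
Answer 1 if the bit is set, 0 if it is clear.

Bit 11 is the 12th from the right.
  011010001100001
     ^
That bit is 0.

Answer: 0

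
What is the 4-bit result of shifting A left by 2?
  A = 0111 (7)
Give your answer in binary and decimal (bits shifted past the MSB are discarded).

Shift left by 2: drop the top 2 bit(s), append 2 zero(s) on the right.
  0111  ->  discard [01], keep [11], append 00
= 1100

Answer: 1100 (12)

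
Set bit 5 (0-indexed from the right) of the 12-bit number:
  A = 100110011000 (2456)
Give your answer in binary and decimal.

Mask = 1 << 5 = 000000100000
Bit 5 of A is 0, so OR-ing with the mask flips it to 1.
  100110011000
| 000000100000
--------------
  100110111000

Answer: 100110111000 (2488)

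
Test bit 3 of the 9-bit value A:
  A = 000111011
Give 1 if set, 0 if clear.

Bit 3 is the 4th from the right.
  000111011
       ^
That bit is 1.

Answer: 1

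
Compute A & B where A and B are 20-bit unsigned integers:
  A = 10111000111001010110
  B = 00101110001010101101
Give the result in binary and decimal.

Apply & to each column (1 only where both bits are 1):
  10111000111001010110
& 00101110001010101101
----------------------
  00101000001000000100

Answer: 00101000001000000100 (164356)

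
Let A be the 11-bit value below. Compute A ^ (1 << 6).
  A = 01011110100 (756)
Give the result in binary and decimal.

Mask = 1 << 6 = 00001000000
Bit 6 of A is 1; XOR with the mask flips it to 0.
  01011110100
^ 00001000000
-------------
  01010110100

Answer: 01010110100 (692)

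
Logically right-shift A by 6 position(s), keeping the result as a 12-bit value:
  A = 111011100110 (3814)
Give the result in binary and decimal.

Logical shift right by 6: drop the bottom 6 bit(s), prepend 6 zero(s) on the left.
  111011100110  ->  keep [111011], discard [100110], prepend 000000
= 000000111011

Answer: 000000111011 (59)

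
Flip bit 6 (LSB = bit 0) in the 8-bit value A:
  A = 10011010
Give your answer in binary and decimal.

Mask = 1 << 6 = 01000000
Bit 6 of A is 0; XOR with the mask flips it to 1.
  10011010
^ 01000000
----------
  11011010

Answer: 11011010 (218)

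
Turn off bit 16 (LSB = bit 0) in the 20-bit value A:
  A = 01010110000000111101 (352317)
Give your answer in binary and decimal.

Mask = ~(1 << 16) = 11101111111111111111
Bit 16 of A is 1, so AND-ing with the mask clears it to 0.
  01010110000000111101
& 11101111111111111111
----------------------
  01000110000000111101

Answer: 01000110000000111101 (286781)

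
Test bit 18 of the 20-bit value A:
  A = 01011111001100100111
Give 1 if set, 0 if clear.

Bit 18 is the 19th from the right.
  01011111001100100111
   ^
That bit is 1.

Answer: 1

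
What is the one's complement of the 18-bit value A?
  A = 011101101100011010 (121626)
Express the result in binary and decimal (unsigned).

Flip each bit (0->1, 1->0):
  011101101100011010
  100010010011100101

Answer: 100010010011100101 (140517)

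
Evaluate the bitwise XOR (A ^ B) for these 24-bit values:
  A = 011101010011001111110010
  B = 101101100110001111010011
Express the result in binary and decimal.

Apply ^ to each column (1 where bits differ):
  011101010011001111110010
^ 101101100110001111010011
--------------------------
  110000110101000000100001

Answer: 110000110101000000100001 (12800033)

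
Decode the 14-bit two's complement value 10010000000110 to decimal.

MSB is 1, so the value is negative. Find the magnitude:
1. Invert bits:  01101111111001
2. Add 1:        01101111111010  = 7162
3. Apply sign:   -7162

Answer: -7162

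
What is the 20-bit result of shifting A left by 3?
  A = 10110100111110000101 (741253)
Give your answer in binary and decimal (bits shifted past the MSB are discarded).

Shift left by 3: drop the top 3 bit(s), append 3 zero(s) on the right.
  10110100111110000101  ->  discard [101], keep [10100111110000101], append 000
= 10100111110000101000

Answer: 10100111110000101000 (687144)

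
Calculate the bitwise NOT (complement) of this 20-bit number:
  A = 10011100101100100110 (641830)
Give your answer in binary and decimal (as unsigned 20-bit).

Flip each bit (0->1, 1->0):
  10011100101100100110
  01100011010011011001

Answer: 01100011010011011001 (406745)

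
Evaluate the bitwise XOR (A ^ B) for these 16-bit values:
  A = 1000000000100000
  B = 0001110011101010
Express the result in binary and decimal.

Apply ^ to each column (1 where bits differ):
  1000000000100000
^ 0001110011101010
------------------
  1001110011001010

Answer: 1001110011001010 (40138)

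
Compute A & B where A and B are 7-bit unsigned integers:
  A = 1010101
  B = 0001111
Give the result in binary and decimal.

Apply & to each column (1 only where both bits are 1):
  1010101
& 0001111
---------
  0000101

Answer: 0000101 (5)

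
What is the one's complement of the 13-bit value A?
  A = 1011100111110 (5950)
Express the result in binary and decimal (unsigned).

Flip each bit (0->1, 1->0):
  1011100111110
  0100011000001

Answer: 0100011000001 (2241)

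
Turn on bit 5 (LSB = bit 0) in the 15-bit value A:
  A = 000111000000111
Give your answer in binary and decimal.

Mask = 1 << 5 = 000000000100000
Bit 5 of A is 0, so OR-ing with the mask flips it to 1.
  000111000000111
| 000000000100000
-----------------
  000111000100111

Answer: 000111000100111 (3623)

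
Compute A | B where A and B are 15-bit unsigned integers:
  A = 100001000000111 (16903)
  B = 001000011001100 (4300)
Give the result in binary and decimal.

Apply | to each column (1 where either bit is 1):
  100001000000111
| 001000011001100
-----------------
  101001011001111

Answer: 101001011001111 (21199)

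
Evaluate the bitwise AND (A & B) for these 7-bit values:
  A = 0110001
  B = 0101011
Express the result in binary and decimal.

Apply & to each column (1 only where both bits are 1):
  0110001
& 0101011
---------
  0100001

Answer: 0100001 (33)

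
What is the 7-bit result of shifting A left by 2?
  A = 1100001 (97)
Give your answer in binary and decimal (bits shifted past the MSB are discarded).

Shift left by 2: drop the top 2 bit(s), append 2 zero(s) on the right.
  1100001  ->  discard [11], keep [00001], append 00
= 0000100

Answer: 0000100 (4)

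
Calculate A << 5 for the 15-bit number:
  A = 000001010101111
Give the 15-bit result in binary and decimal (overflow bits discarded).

Shift left by 5: drop the top 5 bit(s), append 5 zero(s) on the right.
  000001010101111  ->  discard [00000], keep [1010101111], append 00000
= 101010111100000

Answer: 101010111100000 (21984)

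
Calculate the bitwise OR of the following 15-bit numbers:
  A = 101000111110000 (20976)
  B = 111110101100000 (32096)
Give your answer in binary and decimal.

Apply | to each column (1 where either bit is 1):
  101000111110000
| 111110101100000
-----------------
  111110111110000

Answer: 111110111110000 (32240)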